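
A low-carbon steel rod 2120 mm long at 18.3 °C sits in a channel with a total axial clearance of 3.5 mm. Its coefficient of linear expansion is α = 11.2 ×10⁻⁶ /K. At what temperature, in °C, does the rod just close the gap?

α·L₀·ΔT = 3.5 mm ⇒ ΔT = 3.5 / (11.2×10⁻⁶ × 2120.0) = 147.4 K.
T = 18.3 + 147.4 = 165.7 °C.

166 °C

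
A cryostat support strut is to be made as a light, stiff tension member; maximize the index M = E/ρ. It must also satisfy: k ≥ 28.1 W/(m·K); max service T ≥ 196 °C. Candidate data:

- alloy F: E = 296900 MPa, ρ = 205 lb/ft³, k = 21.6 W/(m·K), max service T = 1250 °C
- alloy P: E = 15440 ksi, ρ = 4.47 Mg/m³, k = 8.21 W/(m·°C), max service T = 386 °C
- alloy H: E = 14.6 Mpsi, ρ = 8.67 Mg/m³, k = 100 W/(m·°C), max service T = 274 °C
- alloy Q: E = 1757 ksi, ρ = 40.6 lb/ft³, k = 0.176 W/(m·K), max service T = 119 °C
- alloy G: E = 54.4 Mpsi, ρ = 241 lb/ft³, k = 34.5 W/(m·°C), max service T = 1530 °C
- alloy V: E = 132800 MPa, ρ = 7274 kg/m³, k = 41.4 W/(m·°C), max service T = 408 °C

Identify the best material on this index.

Screen on constraints: k ≥ 28.1 W/(m·K); max service T ≥ 196 °C. Survivors: alloy H, alloy G, alloy V.
In SI units:
  alloy H: E = 100.7 GPa, ρ = 8670 kg/m³
  alloy G: E = 375.1 GPa, ρ = 3860 kg/m³
  alloy V: E = 132.8 GPa, ρ = 7274 kg/m³
  alloy G: M = 97.2 MN·m/kg
  alloy V: M = 18.3 MN·m/kg
  alloy H: M = 11.6 MN·m/kg
Alloy G has the largest M.

alloy G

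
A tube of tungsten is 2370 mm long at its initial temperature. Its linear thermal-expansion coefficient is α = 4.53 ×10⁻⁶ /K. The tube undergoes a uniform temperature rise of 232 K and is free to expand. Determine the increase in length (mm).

ΔL = α·L₀·ΔT = 4.53×10⁻⁶ × 2370 mm × 232.0 K = 2.49 mm.

2.49 mm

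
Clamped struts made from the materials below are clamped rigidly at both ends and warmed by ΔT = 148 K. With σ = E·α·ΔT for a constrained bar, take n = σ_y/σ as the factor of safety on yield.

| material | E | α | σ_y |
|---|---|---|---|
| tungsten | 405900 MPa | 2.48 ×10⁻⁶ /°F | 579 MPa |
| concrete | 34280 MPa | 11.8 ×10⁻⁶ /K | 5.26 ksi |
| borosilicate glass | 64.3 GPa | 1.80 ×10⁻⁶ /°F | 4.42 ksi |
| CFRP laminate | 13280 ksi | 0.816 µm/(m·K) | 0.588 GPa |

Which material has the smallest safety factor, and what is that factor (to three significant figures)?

concrete, n = 0.606

Converting E to GPa, α to ×10⁻⁶/K, σ_y to MPa, then σ and n for each:
  tungsten: E = 405.9, α = 4.46, σ_y = 579.0 → σ = 268 MPa, n = 2.16
  concrete: E = 34.28, α = 11.8, σ_y = 36.27 → σ = 59.9 MPa, n = 0.606
  borosilicate glass: E = 64.30, α = 3.24, σ_y = 30.47 → σ = 30.8 MPa, n = 0.988
  CFRP laminate: E = 91.56, α = 0.816, σ_y = 588.0 → σ = 11.1 MPa, n = 53.2
The minimum is concrete at n = 0.606.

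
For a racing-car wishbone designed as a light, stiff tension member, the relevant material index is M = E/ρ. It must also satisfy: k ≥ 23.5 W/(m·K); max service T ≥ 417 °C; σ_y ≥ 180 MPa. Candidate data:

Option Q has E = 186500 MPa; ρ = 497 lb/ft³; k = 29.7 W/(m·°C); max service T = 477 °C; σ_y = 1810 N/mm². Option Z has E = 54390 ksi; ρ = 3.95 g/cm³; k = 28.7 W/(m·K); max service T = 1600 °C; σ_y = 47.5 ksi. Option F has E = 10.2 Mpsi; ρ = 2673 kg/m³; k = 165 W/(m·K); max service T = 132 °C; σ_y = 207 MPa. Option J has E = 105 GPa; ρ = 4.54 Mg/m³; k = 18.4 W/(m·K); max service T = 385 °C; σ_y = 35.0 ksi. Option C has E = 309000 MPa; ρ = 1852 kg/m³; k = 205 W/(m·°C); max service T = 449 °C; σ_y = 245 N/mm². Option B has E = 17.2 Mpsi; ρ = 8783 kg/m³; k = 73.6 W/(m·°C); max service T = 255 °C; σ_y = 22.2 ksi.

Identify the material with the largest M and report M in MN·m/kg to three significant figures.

option C, M = 167 MN·m/kg

Screen on constraints: k ≥ 23.5 W/(m·K); max service T ≥ 417 °C; σ_y ≥ 180 MPa. Survivors: option Q, option Z, option C.
Putting every candidate on a common basis:
  option Q: E = 186.5 GPa, ρ = 7961 kg/m³
  option Z: E = 375.0 GPa, ρ = 3950 kg/m³
  option C: E = 309.0 GPa, ρ = 1852 kg/m³
  option C: M = 167 MN·m/kg
  option Z: M = 94.9 MN·m/kg
  option Q: M = 23.4 MN·m/kg
Option C has the largest M.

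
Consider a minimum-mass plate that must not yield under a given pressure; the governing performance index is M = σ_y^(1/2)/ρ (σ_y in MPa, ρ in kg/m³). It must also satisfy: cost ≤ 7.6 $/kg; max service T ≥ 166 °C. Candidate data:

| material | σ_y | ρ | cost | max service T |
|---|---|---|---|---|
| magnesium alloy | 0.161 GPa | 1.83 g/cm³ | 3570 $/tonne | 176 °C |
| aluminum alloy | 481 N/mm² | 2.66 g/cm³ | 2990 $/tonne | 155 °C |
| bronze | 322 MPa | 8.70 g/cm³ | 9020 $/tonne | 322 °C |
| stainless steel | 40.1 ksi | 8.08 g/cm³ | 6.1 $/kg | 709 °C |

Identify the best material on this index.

magnesium alloy

Screen on constraints: cost ≤ 7.6 $/kg; max service T ≥ 166 °C. Survivors: magnesium alloy, stainless steel.
After converting to SI:
  magnesium alloy: σ_y = 161.0 MPa, ρ = 1830 kg/m³
  stainless steel: σ_y = 276.5 MPa, ρ = 8080 kg/m³
  magnesium alloy: M = 6.93×10⁻³
  stainless steel: M = 2.06×10⁻³
The maximum is for magnesium alloy.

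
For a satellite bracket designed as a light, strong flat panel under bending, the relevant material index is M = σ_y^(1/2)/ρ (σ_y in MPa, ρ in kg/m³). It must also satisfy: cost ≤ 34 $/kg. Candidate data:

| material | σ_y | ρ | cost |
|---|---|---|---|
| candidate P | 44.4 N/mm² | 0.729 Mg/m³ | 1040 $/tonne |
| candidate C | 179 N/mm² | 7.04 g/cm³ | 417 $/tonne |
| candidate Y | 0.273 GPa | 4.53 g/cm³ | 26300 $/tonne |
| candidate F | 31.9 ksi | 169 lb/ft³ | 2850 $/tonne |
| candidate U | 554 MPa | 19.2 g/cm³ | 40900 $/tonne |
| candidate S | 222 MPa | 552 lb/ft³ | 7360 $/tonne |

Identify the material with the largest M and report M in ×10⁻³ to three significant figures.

Screen on constraints: cost ≤ 34 $/kg. Survivors: candidate P, candidate C, candidate Y, candidate F, candidate S.
Convert each candidate to consistent units, then evaluate M:
  candidate P: σ_y = 44.40 MPa, ρ = 729.0 kg/m³
  candidate C: σ_y = 179.0 MPa, ρ = 7040 kg/m³
  candidate Y: σ_y = 273.0 MPa, ρ = 4530 kg/m³
  candidate F: σ_y = 219.9 MPa, ρ = 2707 kg/m³
  candidate S: σ_y = 222.0 MPa, ρ = 8842 kg/m³
  candidate P: M = 9.14×10⁻³
  candidate F: M = 5.48×10⁻³
  candidate Y: M = 3.65×10⁻³
  candidate C: M = 1.90×10⁻³
  candidate S: M = 1.69×10⁻³
Candidate P has the largest M.

candidate P, M = 9.14×10⁻³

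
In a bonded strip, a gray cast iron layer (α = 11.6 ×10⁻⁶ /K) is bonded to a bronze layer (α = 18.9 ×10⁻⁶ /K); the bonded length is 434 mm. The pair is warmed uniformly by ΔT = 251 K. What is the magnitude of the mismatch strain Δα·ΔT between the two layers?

Δα = |11.6 − 18.9|×10⁻⁶/K = 7.30×10⁻⁶/K.
Mismatch strain = Δα·ΔT = 7.30×10⁻⁶ × 251.0 = 1.83×10⁻³.

1.83×10⁻³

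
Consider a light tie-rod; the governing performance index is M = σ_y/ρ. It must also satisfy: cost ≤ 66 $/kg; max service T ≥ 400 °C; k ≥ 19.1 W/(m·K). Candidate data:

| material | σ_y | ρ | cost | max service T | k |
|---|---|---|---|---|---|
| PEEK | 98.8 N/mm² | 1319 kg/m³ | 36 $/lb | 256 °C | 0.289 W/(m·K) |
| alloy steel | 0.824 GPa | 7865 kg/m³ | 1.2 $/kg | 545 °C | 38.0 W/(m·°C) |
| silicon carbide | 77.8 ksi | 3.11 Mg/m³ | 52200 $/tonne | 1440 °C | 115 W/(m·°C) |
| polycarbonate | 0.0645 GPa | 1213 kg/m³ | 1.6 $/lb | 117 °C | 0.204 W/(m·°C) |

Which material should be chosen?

Screen on constraints: cost ≤ 66 $/kg; max service T ≥ 400 °C; k ≥ 19.1 W/(m·K). Survivors: alloy steel, silicon carbide.
After converting to SI:
  alloy steel: σ_y = 824.0 MPa, ρ = 7865 kg/m³
  silicon carbide: σ_y = 536.4 MPa, ρ = 3110 kg/m³
  silicon carbide: M = 172 kN·m/kg
  alloy steel: M = 105 kN·m/kg
Silicon carbide has the largest M.

silicon carbide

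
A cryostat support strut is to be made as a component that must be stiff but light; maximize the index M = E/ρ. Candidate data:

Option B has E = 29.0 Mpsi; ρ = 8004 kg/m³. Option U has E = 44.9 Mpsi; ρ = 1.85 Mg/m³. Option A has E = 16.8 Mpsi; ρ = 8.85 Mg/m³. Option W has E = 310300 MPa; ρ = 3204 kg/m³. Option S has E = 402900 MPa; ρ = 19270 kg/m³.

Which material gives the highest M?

Convert each candidate to consistent units, then evaluate M:
  option B: E = 199.9 GPa, ρ = 8004 kg/m³
  option U: E = 309.6 GPa, ρ = 1850 kg/m³
  option A: E = 115.8 GPa, ρ = 8850 kg/m³
  option W: E = 310.3 GPa, ρ = 3204 kg/m³
  option S: E = 402.9 GPa, ρ = 19270 kg/m³
  option U: M = 167 MN·m/kg
  option W: M = 96.8 MN·m/kg
  option B: M = 25.0 MN·m/kg
  option S: M = 20.9 MN·m/kg
  option A: M = 13.1 MN·m/kg
The maximum is for option U.

option U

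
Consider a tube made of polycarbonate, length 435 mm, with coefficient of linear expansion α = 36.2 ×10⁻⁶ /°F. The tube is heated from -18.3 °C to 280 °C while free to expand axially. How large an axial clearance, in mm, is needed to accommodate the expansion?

Convert α: 36.2×10⁻⁶/°F × (9/5) = 65.2×10⁻⁶/K.
ΔT = 280 − (-18.3) = 298.3 K.
ΔL = α·L₀·ΔT = 65.2×10⁻⁶ × 435 mm × 298.3 K = 8.46 mm.

8.46 mm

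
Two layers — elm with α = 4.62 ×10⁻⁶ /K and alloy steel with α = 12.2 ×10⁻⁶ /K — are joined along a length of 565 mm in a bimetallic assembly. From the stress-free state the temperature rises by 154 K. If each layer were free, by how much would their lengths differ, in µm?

660 µm

Δα = |4.62 − 12.2|×10⁻⁶/K = 7.58×10⁻⁶/K.
ΔL_mismatch = Δα·L·ΔT = 7.58×10⁻⁶ × 565.0 mm × 154.0 K = 660 µm.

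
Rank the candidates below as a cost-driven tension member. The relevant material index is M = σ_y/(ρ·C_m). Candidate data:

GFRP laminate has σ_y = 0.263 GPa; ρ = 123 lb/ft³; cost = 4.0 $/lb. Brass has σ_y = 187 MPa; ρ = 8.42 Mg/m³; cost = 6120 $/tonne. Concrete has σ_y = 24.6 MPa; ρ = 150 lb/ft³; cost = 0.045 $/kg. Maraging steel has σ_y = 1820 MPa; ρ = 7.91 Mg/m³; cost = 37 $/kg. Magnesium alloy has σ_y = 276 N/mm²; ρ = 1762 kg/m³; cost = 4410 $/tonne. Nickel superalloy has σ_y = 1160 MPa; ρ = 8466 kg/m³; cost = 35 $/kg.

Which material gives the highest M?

concrete

Normalizing units and computing the index:
  GFRP laminate: σ_y = 263.0 MPa, ρ = 1970 kg/m³, cost = 8.818 $/kg
  brass: σ_y = 187.0 MPa, ρ = 8420 kg/m³, cost = 6.120 $/kg
  concrete: σ_y = 24.60 MPa, ρ = 2403 kg/m³, cost = 0.04500 $/kg
  maraging steel: σ_y = 1820 MPa, ρ = 7910 kg/m³, cost = 37.00 $/kg
  magnesium alloy: σ_y = 276.0 MPa, ρ = 1762 kg/m³, cost = 4.410 $/kg
  nickel superalloy: σ_y = 1160 MPa, ρ = 8466 kg/m³, cost = 35.00 $/kg
  concrete: M = 228 kN·m per $
  magnesium alloy: M = 35.5 kN·m per $
  GFRP laminate: M = 15.1 kN·m per $
  maraging steel: M = 6.22 kN·m per $
  nickel superalloy: M = 3.91 kN·m per $
  brass: M = 3.63 kN·m per $
Concrete ranks first.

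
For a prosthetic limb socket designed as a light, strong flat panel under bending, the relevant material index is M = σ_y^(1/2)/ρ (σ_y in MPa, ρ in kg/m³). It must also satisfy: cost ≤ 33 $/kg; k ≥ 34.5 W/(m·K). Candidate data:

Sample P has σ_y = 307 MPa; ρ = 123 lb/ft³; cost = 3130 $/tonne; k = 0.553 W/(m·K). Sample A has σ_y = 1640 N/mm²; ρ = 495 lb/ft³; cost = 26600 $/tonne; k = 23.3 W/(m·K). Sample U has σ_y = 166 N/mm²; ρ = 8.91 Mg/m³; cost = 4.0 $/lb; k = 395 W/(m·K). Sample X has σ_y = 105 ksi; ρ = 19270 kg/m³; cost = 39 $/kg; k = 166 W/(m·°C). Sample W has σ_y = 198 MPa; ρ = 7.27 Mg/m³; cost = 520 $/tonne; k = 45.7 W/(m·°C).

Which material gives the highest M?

sample W

Screen on constraints: cost ≤ 33 $/kg; k ≥ 34.5 W/(m·K). Survivors: sample U, sample W.
In SI units:
  sample U: σ_y = 166.0 MPa, ρ = 8910 kg/m³
  sample W: σ_y = 198.0 MPa, ρ = 7270 kg/m³
  sample W: M = 1.94×10⁻³
  sample U: M = 1.45×10⁻³
Sample W has the largest M.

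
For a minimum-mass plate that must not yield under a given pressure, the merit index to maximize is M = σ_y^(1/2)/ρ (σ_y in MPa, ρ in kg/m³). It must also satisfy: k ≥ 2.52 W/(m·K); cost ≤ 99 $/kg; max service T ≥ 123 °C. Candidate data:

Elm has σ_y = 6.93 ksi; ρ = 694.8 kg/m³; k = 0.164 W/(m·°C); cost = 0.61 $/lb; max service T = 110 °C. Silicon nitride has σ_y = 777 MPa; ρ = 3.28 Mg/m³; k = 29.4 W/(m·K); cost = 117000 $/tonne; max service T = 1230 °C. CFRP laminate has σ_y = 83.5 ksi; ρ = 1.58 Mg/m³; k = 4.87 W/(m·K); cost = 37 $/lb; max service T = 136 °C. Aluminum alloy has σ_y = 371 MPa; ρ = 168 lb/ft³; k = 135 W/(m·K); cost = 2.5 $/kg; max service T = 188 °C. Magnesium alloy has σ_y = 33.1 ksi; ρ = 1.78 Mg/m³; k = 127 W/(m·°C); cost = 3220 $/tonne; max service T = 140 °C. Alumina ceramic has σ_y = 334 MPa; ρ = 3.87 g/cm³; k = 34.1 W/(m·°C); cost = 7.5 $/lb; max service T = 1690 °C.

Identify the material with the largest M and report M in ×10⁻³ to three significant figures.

Screen on constraints: k ≥ 2.52 W/(m·K); cost ≤ 99 $/kg; max service T ≥ 123 °C. Survivors: CFRP laminate, aluminum alloy, magnesium alloy, alumina ceramic.
After converting to SI:
  CFRP laminate: σ_y = 575.7 MPa, ρ = 1580 kg/m³
  aluminum alloy: σ_y = 371.0 MPa, ρ = 2691 kg/m³
  magnesium alloy: σ_y = 228.2 MPa, ρ = 1780 kg/m³
  alumina ceramic: σ_y = 334.0 MPa, ρ = 3870 kg/m³
  CFRP laminate: M = 15.2×10⁻³
  magnesium alloy: M = 8.49×10⁻³
  aluminum alloy: M = 7.16×10⁻³
  alumina ceramic: M = 4.72×10⁻³
The maximum is for CFRP laminate.

CFRP laminate, M = 15.2×10⁻³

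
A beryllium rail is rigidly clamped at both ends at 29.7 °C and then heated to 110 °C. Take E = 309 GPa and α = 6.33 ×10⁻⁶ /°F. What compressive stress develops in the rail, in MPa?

α = 6.33×10⁻⁶/°F × 9/5 = 11.4×10⁻⁶/K.
ΔT = 80.30 K. Constrained thermal stress σ = E·α·ΔT = 309.0×10³ MPa × 11.4×10⁻⁶ × 80.30 = 283 MPa (compressive).

283 MPa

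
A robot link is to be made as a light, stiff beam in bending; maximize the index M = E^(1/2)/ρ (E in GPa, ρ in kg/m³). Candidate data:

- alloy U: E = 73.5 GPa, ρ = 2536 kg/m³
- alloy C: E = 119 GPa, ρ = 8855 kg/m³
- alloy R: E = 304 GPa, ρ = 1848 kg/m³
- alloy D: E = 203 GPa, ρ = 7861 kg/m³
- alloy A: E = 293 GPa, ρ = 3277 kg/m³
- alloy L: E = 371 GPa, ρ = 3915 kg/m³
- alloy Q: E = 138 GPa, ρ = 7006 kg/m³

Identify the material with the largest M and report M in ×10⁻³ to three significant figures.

Evaluate M for each candidate:
  alloy R: M = 9.43×10⁻³
  alloy A: M = 5.22×10⁻³
  alloy L: M = 4.92×10⁻³
  alloy U: M = 3.38×10⁻³
  alloy D: M = 1.81×10⁻³
  alloy Q: M = 1.68×10⁻³
  alloy C: M = 1.23×10⁻³
The maximum is for alloy R.

alloy R, M = 9.43×10⁻³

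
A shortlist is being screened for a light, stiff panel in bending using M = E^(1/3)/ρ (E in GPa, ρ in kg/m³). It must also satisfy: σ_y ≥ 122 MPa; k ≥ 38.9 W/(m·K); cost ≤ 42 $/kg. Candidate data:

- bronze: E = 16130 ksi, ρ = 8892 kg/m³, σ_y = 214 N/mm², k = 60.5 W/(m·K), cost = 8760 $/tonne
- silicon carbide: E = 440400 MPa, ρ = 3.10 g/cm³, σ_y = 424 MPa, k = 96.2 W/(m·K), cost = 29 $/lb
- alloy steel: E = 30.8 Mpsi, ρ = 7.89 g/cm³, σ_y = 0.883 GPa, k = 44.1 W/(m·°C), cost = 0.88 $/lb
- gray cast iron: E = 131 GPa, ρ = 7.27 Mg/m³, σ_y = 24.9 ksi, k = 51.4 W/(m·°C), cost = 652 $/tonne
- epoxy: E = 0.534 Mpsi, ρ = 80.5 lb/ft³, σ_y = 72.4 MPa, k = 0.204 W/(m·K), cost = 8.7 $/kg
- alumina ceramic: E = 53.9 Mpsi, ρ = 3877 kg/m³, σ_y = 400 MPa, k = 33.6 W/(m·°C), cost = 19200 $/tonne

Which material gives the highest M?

alloy steel

Screen on constraints: σ_y ≥ 122 MPa; k ≥ 38.9 W/(m·K); cost ≤ 42 $/kg. Survivors: bronze, alloy steel, gray cast iron.
Normalizing units and computing the index:
  bronze: E = 111.2 GPa, ρ = 8892 kg/m³
  alloy steel: E = 212.4 GPa, ρ = 7890 kg/m³
  gray cast iron: E = 131.0 GPa, ρ = 7270 kg/m³
  alloy steel: M = 0.756×10⁻³
  gray cast iron: M = 0.699×10⁻³
  bronze: M = 0.541×10⁻³
Highest index: alloy steel.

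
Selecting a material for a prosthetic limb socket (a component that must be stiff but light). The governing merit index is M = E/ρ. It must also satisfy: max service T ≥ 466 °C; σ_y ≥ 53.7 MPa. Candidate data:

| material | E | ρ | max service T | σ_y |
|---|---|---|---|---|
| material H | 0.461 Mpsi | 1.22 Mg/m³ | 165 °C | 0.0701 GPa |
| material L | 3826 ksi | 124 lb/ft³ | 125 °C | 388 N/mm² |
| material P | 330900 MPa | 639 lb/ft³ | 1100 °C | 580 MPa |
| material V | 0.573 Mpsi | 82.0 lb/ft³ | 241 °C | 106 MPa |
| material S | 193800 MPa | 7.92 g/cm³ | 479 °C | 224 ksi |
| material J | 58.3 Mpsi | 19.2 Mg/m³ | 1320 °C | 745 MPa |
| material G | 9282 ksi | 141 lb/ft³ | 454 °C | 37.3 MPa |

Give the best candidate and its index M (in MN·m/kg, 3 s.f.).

material P, M = 32.3 MN·m/kg

Screen on constraints: max service T ≥ 466 °C; σ_y ≥ 53.7 MPa. Survivors: material P, material S, material J.
Convert each candidate to consistent units, then evaluate M:
  material P: E = 330.9 GPa, ρ = 10240 kg/m³
  material S: E = 193.8 GPa, ρ = 7920 kg/m³
  material J: E = 402.0 GPa, ρ = 19200 kg/m³
  material P: M = 32.3 MN·m/kg
  material S: M = 24.5 MN·m/kg
  material J: M = 20.9 MN·m/kg
The maximum is for material P.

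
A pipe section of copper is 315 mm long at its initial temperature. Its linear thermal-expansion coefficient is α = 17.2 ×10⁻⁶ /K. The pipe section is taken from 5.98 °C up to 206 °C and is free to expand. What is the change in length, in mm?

1.08 mm

ΔT = 206 − 5.98 = 200.0 K.
ΔL = α·L₀·ΔT = 17.2×10⁻⁶ × 315 mm × 200.0 K = 1.08 mm.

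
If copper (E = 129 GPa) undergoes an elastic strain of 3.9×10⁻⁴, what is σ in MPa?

σ = E·ε = 129000 MPa × 3.9×10⁻⁴ = 50.3 MPa.

50.3 MPa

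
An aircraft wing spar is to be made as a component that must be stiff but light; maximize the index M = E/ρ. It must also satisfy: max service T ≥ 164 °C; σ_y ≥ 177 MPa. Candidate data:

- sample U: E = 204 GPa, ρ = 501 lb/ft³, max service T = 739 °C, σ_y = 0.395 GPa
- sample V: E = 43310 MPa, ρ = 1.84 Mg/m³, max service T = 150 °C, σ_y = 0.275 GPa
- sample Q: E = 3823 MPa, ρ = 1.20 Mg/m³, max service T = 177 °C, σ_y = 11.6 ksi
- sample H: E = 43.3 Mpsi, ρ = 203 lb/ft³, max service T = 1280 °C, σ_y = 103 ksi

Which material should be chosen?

Screen on constraints: max service T ≥ 164 °C; σ_y ≥ 177 MPa. Survivors: sample U, sample H.
Convert each candidate to consistent units, then evaluate M:
  sample U: E = 204.0 GPa, ρ = 8025 kg/m³
  sample H: E = 298.5 GPa, ρ = 3252 kg/m³
  sample H: M = 91.8 MN·m/kg
  sample U: M = 25.4 MN·m/kg
Sample H has the largest M.

sample H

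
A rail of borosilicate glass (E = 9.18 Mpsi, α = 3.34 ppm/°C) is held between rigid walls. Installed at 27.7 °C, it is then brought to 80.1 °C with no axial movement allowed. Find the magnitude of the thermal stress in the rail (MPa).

11.1 MPa

E = 9.18 Mpsi = 63.29 GPa.
ΔT = 52.40 K. Constrained thermal stress σ = E·α·ΔT = 63.29×10³ MPa × 3.34×10⁻⁶ × 52.40 = 11.1 MPa (compressive).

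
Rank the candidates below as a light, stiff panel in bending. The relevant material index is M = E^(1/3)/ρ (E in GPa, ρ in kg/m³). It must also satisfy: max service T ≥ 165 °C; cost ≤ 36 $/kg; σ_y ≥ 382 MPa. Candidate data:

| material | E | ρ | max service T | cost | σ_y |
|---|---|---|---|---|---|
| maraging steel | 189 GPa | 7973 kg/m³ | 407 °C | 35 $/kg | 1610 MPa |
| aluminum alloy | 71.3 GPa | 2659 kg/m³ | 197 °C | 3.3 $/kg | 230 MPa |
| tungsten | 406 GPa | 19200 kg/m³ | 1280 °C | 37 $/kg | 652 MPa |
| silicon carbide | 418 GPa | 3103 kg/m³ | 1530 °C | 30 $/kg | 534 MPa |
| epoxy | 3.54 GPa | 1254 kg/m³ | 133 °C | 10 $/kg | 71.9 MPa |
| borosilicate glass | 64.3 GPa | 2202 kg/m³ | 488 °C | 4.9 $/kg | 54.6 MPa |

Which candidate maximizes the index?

Screen on constraints: max service T ≥ 165 °C; cost ≤ 36 $/kg; σ_y ≥ 382 MPa. Survivors: maraging steel, silicon carbide.
Per-candidate index values:
  silicon carbide: M = 2.41×10⁻³
  maraging steel: M = 0.720×10⁻³
The maximum is for silicon carbide.

silicon carbide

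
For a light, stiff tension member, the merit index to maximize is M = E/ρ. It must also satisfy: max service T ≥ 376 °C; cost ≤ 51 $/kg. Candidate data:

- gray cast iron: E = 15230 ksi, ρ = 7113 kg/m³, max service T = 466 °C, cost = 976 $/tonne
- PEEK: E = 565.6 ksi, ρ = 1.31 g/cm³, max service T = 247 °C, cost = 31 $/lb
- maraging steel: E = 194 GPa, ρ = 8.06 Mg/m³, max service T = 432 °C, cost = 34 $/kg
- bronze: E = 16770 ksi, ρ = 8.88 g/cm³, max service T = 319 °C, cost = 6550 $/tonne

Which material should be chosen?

maraging steel

Screen on constraints: max service T ≥ 376 °C; cost ≤ 51 $/kg. Survivors: gray cast iron, maraging steel.
Convert each candidate to consistent units, then evaluate M:
  gray cast iron: E = 105.0 GPa, ρ = 7113 kg/m³
  maraging steel: E = 194.0 GPa, ρ = 8060 kg/m³
  maraging steel: M = 24.1 MN·m/kg
  gray cast iron: M = 14.8 MN·m/kg
The maximum is for maraging steel.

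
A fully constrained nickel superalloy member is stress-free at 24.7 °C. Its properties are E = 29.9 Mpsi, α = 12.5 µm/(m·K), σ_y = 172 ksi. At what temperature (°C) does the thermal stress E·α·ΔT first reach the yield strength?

E = 29.9 Mpsi = 206.2 GPa.
σ_y = 172 ksi = 1186 MPa.
E·α·ΔT = 1186 MPa ⇒ ΔT = 1186 / (206.2×10³ × 12.5×10⁻⁶) = 460.2 K.
T = 24.7 + 460.2 = 484.9 °C.

485 °C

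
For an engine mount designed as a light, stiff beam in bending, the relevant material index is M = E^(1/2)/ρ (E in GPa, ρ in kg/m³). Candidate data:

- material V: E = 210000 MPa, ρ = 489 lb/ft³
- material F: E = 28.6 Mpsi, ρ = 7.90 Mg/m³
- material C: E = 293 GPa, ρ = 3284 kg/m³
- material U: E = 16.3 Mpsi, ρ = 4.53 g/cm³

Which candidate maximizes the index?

material C

Putting every candidate on a common basis:
  material V: E = 210.0 GPa, ρ = 7833 kg/m³
  material F: E = 197.2 GPa, ρ = 7900 kg/m³
  material C: E = 293.0 GPa, ρ = 3284 kg/m³
  material U: E = 112.4 GPa, ρ = 4530 kg/m³
  material C: M = 5.21×10⁻³
  material U: M = 2.34×10⁻³
  material V: M = 1.85×10⁻³
  material F: M = 1.78×10⁻³
The maximum is for material C.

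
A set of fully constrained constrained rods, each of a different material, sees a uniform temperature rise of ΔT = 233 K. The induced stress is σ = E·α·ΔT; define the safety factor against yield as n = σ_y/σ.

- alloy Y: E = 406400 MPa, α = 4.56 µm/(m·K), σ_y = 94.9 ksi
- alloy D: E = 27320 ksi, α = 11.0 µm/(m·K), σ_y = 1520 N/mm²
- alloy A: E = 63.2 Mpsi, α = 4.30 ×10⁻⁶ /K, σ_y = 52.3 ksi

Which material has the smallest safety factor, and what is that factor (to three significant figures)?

Converting E to GPa, α to ×10⁻⁶/K, σ_y to MPa, then σ and n for each:
  alloy Y: E = 406.4, α = 4.56, σ_y = 654.3 → σ = 432 MPa, n = 1.52
  alloy D: E = 188.4, α = 11.0, σ_y = 1520 → σ = 483 MPa, n = 3.15
  alloy A: E = 435.7, α = 4.30, σ_y = 360.6 → σ = 437 MPa, n = 0.826
The minimum is alloy A at n = 0.826.

alloy A, n = 0.826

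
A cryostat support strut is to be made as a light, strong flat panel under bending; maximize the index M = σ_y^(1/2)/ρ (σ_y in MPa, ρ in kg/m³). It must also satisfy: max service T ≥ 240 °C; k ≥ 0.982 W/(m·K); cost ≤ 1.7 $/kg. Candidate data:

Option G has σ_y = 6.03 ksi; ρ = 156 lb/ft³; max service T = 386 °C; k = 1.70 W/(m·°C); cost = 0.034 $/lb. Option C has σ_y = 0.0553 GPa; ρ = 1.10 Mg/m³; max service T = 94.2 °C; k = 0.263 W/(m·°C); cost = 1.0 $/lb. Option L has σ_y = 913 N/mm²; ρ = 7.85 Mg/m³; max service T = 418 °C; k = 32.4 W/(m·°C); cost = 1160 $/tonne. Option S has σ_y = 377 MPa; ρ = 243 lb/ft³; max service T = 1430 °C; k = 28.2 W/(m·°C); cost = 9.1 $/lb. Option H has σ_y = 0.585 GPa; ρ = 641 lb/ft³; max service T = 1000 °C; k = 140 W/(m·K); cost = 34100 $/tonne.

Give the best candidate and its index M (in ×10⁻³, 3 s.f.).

Screen on constraints: max service T ≥ 240 °C; k ≥ 0.982 W/(m·K); cost ≤ 1.7 $/kg. Survivors: option G, option L.
In SI units:
  option G: σ_y = 41.58 MPa, ρ = 2499 kg/m³
  option L: σ_y = 913.0 MPa, ρ = 7850 kg/m³
  option L: M = 3.85×10⁻³
  option G: M = 2.58×10⁻³
Option L ranks first.

option L, M = 3.85×10⁻³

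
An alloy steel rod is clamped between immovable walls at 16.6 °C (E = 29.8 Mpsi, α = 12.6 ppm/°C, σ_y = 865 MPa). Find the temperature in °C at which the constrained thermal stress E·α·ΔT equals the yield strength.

351 °C

E = 29.8 Mpsi = 205.5 GPa.
E·α·ΔT = 865.0 MPa ⇒ ΔT = 865.0 / (205.5×10³ × 12.6×10⁻⁶) = 334.1 K.
T = 16.6 + 334.1 = 350.7 °C.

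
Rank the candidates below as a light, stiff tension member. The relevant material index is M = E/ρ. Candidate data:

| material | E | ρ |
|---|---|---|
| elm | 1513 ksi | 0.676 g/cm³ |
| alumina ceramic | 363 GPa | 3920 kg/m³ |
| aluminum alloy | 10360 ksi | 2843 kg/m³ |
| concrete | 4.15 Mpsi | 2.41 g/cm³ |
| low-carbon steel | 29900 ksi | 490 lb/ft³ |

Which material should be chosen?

alumina ceramic

Putting every candidate on a common basis:
  elm: E = 10.43 GPa, ρ = 676.0 kg/m³
  alumina ceramic: E = 363.0 GPa, ρ = 3920 kg/m³
  aluminum alloy: E = 71.43 GPa, ρ = 2843 kg/m³
  concrete: E = 28.61 GPa, ρ = 2410 kg/m³
  low-carbon steel: E = 206.2 GPa, ρ = 7849 kg/m³
  alumina ceramic: M = 92.6 MN·m/kg
  low-carbon steel: M = 26.3 MN·m/kg
  aluminum alloy: M = 25.1 MN·m/kg
  elm: M = 15.4 MN·m/kg
  concrete: M = 11.9 MN·m/kg
The maximum is for alumina ceramic.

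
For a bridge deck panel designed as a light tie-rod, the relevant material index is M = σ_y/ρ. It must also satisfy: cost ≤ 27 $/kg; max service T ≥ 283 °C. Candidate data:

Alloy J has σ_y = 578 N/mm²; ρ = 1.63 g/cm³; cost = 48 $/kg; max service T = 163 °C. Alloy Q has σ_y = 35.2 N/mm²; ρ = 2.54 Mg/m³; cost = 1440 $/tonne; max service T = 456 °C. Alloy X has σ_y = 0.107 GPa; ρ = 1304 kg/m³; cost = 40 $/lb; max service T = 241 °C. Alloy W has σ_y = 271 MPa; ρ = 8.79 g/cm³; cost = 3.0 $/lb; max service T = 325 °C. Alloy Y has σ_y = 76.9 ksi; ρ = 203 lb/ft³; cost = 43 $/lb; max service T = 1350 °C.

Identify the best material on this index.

alloy W

Screen on constraints: cost ≤ 27 $/kg; max service T ≥ 283 °C. Survivors: alloy Q, alloy W.
Convert each candidate to consistent units, then evaluate M:
  alloy Q: σ_y = 35.20 MPa, ρ = 2540 kg/m³
  alloy W: σ_y = 271.0 MPa, ρ = 8790 kg/m³
  alloy W: M = 30.8 kN·m/kg
  alloy Q: M = 13.9 kN·m/kg
The maximum is for alloy W.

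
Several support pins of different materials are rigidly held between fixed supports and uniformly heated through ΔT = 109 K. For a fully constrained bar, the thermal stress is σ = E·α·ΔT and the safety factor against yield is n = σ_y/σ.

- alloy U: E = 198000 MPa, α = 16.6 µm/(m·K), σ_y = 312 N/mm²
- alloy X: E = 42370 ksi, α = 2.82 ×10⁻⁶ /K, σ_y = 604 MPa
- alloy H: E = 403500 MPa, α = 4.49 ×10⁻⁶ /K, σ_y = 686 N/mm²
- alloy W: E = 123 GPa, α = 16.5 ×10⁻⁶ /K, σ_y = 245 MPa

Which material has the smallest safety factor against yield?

alloy U

With everything in SI (GPa, ×10⁻⁶/K, MPa):
  alloy U: E = 198.0, α = 16.6, σ_y = 312.0 → σ = 358 MPa, n = 0.871
  alloy X: E = 292.1, α = 2.82, σ_y = 604.0 → σ = 89.8 MPa, n = 6.73
  alloy H: E = 403.5, α = 4.49, σ_y = 686.0 → σ = 197 MPa, n = 3.47
  alloy W: E = 123.0, α = 16.5, σ_y = 245.0 → σ = 221 MPa, n = 1.11
Smallest n: alloy U with n = 0.871.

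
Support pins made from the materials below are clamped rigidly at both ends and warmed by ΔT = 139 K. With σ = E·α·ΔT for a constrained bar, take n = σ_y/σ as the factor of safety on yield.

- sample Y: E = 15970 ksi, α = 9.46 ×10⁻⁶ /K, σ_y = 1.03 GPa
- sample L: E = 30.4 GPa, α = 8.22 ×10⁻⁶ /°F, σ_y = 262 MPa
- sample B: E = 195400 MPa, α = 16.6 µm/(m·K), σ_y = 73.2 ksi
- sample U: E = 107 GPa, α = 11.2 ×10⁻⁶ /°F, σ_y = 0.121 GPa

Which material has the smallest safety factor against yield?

sample U

Per material, after unit conversion:
  sample Y: E = 110.1, α = 9.46, σ_y = 1030 → σ = 145 MPa, n = 7.11
  sample L: E = 30.40, α = 14.8, σ_y = 262.0 → σ = 62.5 MPa, n = 4.19
  sample B: E = 195.4, α = 16.6, σ_y = 504.7 → σ = 451 MPa, n = 1.12
  sample U: E = 107.0, α = 20.2, σ_y = 121.0 → σ = 300 MPa, n = 0.404
Smallest n: sample U with n = 0.404.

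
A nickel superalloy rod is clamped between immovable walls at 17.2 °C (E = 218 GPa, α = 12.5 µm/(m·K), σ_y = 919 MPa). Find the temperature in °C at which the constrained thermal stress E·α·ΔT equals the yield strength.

354 °C

E·α·ΔT = 919.0 MPa ⇒ ΔT = 919.0 / (218.0×10³ × 12.5×10⁻⁶) = 337.2 K.
T = 17.2 + 337.2 = 354.4 °C.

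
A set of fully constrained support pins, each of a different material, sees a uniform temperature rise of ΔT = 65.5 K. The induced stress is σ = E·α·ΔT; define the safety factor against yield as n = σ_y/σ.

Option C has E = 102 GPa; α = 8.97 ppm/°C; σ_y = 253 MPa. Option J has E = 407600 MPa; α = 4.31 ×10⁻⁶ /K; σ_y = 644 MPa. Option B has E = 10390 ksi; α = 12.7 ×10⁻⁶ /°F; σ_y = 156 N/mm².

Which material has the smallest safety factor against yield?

In consistent units (E in GPa, α in ×10⁻⁶/K, σ_y in MPa):
  option C: E = 102.0, α = 8.97, σ_y = 253.0 → σ = 59.9 MPa, n = 4.22
  option J: E = 407.6, α = 4.31, σ_y = 644.0 → σ = 115 MPa, n = 5.60
  option B: E = 71.64, α = 22.9, σ_y = 156.0 → σ = 107 MPa, n = 1.45
Option B has the lowest safety factor, n = 1.45.

option B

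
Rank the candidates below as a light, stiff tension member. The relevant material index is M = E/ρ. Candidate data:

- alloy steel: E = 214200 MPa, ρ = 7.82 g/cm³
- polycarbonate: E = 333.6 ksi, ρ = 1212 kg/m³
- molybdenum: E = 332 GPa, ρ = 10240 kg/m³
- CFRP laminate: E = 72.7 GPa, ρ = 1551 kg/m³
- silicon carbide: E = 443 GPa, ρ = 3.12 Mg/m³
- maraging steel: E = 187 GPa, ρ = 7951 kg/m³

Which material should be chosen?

silicon carbide

Normalizing units and computing the index:
  alloy steel: E = 214.2 GPa, ρ = 7820 kg/m³
  polycarbonate: E = 2.300 GPa, ρ = 1212 kg/m³
  molybdenum: E = 332.0 GPa, ρ = 10240 kg/m³
  CFRP laminate: E = 72.70 GPa, ρ = 1551 kg/m³
  silicon carbide: E = 443.0 GPa, ρ = 3120 kg/m³
  maraging steel: E = 187.0 GPa, ρ = 7951 kg/m³
  silicon carbide: M = 142 MN·m/kg
  CFRP laminate: M = 46.9 MN·m/kg
  molybdenum: M = 32.4 MN·m/kg
  alloy steel: M = 27.4 MN·m/kg
  maraging steel: M = 23.5 MN·m/kg
  polycarbonate: M = 1.90 MN·m/kg
Silicon carbide has the largest M.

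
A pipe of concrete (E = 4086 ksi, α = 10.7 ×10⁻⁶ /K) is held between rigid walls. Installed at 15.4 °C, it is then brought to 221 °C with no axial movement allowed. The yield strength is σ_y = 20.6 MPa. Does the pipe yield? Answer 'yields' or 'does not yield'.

E = 4086 ksi = 28.17 GPa.
ΔT = 205.6 K. Constrained thermal stress σ = E·α·ΔT = 28.17×10³ MPa × 10.7×10⁻⁶ × 205.6 = 62.0 MPa (compressive).
Compare to σ_y = 20.6 MPa: σ ≥ σ_y, so it yields.

yields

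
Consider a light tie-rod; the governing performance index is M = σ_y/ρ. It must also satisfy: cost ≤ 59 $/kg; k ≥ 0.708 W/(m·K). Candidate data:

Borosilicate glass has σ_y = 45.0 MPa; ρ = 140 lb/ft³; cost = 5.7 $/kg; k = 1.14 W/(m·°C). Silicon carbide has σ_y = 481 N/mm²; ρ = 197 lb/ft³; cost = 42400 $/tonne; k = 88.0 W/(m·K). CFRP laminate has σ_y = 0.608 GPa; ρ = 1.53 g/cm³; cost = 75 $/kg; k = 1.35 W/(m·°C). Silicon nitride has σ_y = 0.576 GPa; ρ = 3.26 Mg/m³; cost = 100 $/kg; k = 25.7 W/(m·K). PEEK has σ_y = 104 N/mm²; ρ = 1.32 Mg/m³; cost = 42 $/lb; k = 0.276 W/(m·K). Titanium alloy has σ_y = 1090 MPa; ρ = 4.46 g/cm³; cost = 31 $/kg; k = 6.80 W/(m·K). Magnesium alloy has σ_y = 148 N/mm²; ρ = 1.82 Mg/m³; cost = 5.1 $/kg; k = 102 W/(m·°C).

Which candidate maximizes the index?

titanium alloy

Screen on constraints: cost ≤ 59 $/kg; k ≥ 0.708 W/(m·K). Survivors: borosilicate glass, silicon carbide, titanium alloy, magnesium alloy.
In SI units:
  borosilicate glass: σ_y = 45.00 MPa, ρ = 2243 kg/m³
  silicon carbide: σ_y = 481.0 MPa, ρ = 3156 kg/m³
  titanium alloy: σ_y = 1090 MPa, ρ = 4460 kg/m³
  magnesium alloy: σ_y = 148.0 MPa, ρ = 1820 kg/m³
  titanium alloy: M = 244 kN·m/kg
  silicon carbide: M = 152 kN·m/kg
  magnesium alloy: M = 81.3 kN·m/kg
  borosilicate glass: M = 20.1 kN·m/kg
Titanium alloy has the largest M.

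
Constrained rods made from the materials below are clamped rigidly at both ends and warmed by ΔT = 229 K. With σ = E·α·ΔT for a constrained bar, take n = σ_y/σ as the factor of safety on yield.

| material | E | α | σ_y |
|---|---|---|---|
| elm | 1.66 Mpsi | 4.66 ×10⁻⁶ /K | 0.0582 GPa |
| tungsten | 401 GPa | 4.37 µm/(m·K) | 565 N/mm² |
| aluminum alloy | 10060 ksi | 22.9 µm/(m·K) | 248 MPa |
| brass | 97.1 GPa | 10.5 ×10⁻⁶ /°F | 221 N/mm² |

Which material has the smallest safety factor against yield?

In consistent units (E in GPa, α in ×10⁻⁶/K, σ_y in MPa):
  elm: E = 11.45, α = 4.66, σ_y = 58.20 → σ = 12.2 MPa, n = 4.77
  tungsten: E = 401.0, α = 4.37, σ_y = 565.0 → σ = 401 MPa, n = 1.41
  aluminum alloy: E = 69.36, α = 22.9, σ_y = 248.0 → σ = 364 MPa, n = 0.682
  brass: E = 97.10, α = 18.9, σ_y = 221.0 → σ = 420 MPa, n = 0.526
The minimum is brass at n = 0.526.

brass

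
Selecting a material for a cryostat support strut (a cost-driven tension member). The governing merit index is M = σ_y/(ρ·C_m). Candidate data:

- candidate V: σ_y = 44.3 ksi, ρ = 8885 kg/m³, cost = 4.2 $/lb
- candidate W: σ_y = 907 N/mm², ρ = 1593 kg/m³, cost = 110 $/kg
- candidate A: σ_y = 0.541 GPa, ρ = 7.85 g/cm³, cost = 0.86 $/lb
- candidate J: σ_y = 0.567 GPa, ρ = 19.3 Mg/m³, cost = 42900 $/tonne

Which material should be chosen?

Convert each candidate to consistent units, then evaluate M:
  candidate V: σ_y = 305.4 MPa, ρ = 8885 kg/m³, cost = 9.259 $/kg
  candidate W: σ_y = 907.0 MPa, ρ = 1593 kg/m³, cost = 110.0 $/kg
  candidate A: σ_y = 541.0 MPa, ρ = 7850 kg/m³, cost = 1.896 $/kg
  candidate J: σ_y = 567.0 MPa, ρ = 19300 kg/m³, cost = 42.90 $/kg
  candidate A: M = 36.3 kN·m per $
  candidate W: M = 5.18 kN·m per $
  candidate V: M = 3.71 kN·m per $
  candidate J: M = 0.685 kN·m per $
Candidate A has the largest M.

candidate A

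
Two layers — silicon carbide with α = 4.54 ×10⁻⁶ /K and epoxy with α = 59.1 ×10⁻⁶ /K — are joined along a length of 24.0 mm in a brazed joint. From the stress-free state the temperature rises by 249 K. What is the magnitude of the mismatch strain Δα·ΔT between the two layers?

0.0136

Δα = |4.54 − 59.1|×10⁻⁶/K = 54.6×10⁻⁶/K.
Mismatch strain = Δα·ΔT = 54.6×10⁻⁶ × 249.0 = 0.0136.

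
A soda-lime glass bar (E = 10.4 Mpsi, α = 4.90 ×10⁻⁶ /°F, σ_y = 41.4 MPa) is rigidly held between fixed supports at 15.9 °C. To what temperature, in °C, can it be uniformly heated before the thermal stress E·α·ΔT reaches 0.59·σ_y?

E = 10.4 Mpsi = 71.71 GPa.
α = 4.90×10⁻⁶/°F × 9/5 = 8.82×10⁻⁶/K.
E·α·ΔT = 24.43 MPa ⇒ ΔT = 24.43 / (71.71×10³ × 8.82×10⁻⁶) = 38.62 K.
T = 15.9 + 38.62 = 54.52 °C.

54.5 °C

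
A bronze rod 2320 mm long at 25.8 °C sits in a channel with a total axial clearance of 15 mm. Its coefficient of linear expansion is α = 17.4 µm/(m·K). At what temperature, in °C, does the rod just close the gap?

397 °C

α·L₀·ΔT = 15.0 mm ⇒ ΔT = 15.0 / (17.4×10⁻⁶ × 2320.0) = 371.6 K.
T = 25.8 + 371.6 = 397.4 °C.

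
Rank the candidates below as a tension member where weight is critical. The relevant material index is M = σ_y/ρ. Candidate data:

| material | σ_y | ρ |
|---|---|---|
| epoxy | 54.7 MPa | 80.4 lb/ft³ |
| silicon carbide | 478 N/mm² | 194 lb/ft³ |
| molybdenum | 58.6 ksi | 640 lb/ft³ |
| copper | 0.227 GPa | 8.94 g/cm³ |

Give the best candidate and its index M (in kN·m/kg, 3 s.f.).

silicon carbide, M = 154 kN·m/kg

Convert each candidate to consistent units, then evaluate M:
  epoxy: σ_y = 54.70 MPa, ρ = 1288 kg/m³
  silicon carbide: σ_y = 478.0 MPa, ρ = 3108 kg/m³
  molybdenum: σ_y = 404.0 MPa, ρ = 10250 kg/m³
  copper: σ_y = 227.0 MPa, ρ = 8940 kg/m³
  silicon carbide: M = 154 kN·m/kg
  epoxy: M = 42.5 kN·m/kg
  molybdenum: M = 39.4 kN·m/kg
  copper: M = 25.4 kN·m/kg
The maximum is for silicon carbide.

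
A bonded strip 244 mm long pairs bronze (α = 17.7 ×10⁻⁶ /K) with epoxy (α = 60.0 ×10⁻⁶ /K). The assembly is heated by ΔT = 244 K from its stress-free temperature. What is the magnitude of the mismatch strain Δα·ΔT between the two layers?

0.0103

Δα = |17.7 − 60.0|×10⁻⁶/K = 42.3×10⁻⁶/K.
Mismatch strain = Δα·ΔT = 42.3×10⁻⁶ × 244.0 = 0.0103.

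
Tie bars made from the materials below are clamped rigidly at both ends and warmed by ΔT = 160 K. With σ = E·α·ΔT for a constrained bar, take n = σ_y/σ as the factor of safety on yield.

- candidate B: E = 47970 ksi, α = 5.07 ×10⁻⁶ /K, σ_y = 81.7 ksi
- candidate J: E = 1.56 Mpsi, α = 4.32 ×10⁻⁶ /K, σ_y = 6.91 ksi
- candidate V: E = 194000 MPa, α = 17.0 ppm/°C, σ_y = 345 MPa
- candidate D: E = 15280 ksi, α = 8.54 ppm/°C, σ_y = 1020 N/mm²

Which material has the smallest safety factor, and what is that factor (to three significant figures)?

Per material, after unit conversion:
  candidate B: E = 330.7, α = 5.07, σ_y = 563.3 → σ = 268 MPa, n = 2.10
  candidate J: E = 10.76, α = 4.32, σ_y = 47.64 → σ = 7.43 MPa, n = 6.41
  candidate V: E = 194.0, α = 17.0, σ_y = 345.0 → σ = 528 MPa, n = 0.654
  candidate D: E = 105.4, α = 8.54, σ_y = 1020 → σ = 144 MPa, n = 7.09
Candidate V has the lowest safety factor, n = 0.654.

candidate V, n = 0.654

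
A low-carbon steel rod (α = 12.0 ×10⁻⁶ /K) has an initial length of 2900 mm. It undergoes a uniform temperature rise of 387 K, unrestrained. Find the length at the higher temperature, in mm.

2913.5 mm

ΔL = α·L₀·ΔT = 12.0×10⁻⁶ × 2900 mm × 387.0 K = 13.5 mm.
L = L₀ + ΔL = 2900 + 13.5 = 2913.5 mm.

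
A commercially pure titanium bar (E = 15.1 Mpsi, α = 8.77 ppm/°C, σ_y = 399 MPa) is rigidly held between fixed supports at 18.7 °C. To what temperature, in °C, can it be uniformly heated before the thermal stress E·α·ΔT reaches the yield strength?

456 °C

E = 15.1 Mpsi = 104.1 GPa.
E·α·ΔT = 399.0 MPa ⇒ ΔT = 399.0 / (104.1×10³ × 8.77×10⁻⁶) = 437.0 K.
T = 18.7 + 437.0 = 455.7 °C.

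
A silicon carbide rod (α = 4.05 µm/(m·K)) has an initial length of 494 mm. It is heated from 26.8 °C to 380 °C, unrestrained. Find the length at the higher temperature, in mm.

ΔT = 380 − 26.8 = 353.2 K.
ΔL = α·L₀·ΔT = 4.05×10⁻⁶ × 494 mm × 353.2 K = 0.707 mm.
L = L₀ + ΔL = 494 + 0.707 = 494.71 mm.

494.71 mm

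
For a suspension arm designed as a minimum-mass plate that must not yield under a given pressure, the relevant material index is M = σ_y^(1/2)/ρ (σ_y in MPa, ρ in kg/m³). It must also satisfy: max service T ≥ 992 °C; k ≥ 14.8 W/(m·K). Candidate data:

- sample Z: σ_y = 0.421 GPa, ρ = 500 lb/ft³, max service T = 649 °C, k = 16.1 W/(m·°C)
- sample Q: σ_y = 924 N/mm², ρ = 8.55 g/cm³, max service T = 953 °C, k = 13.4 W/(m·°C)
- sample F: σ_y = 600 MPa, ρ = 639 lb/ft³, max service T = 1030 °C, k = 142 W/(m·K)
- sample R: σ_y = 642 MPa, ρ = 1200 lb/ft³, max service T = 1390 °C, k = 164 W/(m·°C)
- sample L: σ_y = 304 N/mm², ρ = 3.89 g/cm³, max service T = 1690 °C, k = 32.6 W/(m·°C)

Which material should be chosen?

sample L

Screen on constraints: max service T ≥ 992 °C; k ≥ 14.8 W/(m·K). Survivors: sample F, sample R, sample L.
Convert each candidate to consistent units, then evaluate M:
  sample F: σ_y = 600.0 MPa, ρ = 10240 kg/m³
  sample R: σ_y = 642.0 MPa, ρ = 19220 kg/m³
  sample L: σ_y = 304.0 MPa, ρ = 3890 kg/m³
  sample L: M = 4.48×10⁻³
  sample F: M = 2.39×10⁻³
  sample R: M = 1.32×10⁻³
The maximum is for sample L.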